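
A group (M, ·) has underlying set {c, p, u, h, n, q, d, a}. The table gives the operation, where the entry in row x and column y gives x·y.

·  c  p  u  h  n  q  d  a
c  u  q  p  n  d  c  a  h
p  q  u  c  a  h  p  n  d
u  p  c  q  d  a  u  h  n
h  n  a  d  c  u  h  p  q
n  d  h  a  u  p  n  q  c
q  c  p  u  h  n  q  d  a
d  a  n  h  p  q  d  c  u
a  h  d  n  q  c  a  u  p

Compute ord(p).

The identity element is q (its row matches the header).
p^1 = p
p^2 = p·p = u
p^3 = u·p = c
p^4 = c·p = q
The first power of p equal to the identity is p^4, so ord(p) = 4.
(Structurally, M here is isomorphic to the cyclic group Z_8.)

4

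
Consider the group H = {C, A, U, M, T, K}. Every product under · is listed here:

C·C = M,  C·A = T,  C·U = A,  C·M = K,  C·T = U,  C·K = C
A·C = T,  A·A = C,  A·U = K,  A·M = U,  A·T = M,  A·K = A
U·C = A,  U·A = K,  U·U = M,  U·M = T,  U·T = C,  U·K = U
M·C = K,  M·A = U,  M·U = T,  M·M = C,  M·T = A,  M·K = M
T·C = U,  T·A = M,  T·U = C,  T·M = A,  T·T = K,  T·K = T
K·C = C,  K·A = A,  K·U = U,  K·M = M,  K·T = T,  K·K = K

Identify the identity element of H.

K

The identity e satisfies e·x = x for all x, so its row in the table reproduces the column headers.
Row K reads: C, A, U, M, T, K — exactly the header order. So K is the identity.
(Structurally, H here is isomorphic to the cyclic group Z_6.)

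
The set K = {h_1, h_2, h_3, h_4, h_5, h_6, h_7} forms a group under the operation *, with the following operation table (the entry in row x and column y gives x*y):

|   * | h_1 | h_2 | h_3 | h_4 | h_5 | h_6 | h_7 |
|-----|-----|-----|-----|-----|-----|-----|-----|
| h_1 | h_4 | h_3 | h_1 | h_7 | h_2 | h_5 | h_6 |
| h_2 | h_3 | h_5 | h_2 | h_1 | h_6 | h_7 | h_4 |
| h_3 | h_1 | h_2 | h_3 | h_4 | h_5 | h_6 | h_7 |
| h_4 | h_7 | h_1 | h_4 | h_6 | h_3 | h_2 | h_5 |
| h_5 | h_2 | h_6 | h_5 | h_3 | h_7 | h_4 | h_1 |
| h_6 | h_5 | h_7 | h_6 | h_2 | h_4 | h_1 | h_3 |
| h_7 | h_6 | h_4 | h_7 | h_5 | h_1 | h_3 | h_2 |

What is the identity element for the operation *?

The identity e satisfies e*x = x for all x, so its row in the table reproduces the column headers.
Row h_3 reads: h_1, h_2, h_3, h_4, h_5, h_6, h_7 — exactly the header order. So h_3 is the identity.

h_3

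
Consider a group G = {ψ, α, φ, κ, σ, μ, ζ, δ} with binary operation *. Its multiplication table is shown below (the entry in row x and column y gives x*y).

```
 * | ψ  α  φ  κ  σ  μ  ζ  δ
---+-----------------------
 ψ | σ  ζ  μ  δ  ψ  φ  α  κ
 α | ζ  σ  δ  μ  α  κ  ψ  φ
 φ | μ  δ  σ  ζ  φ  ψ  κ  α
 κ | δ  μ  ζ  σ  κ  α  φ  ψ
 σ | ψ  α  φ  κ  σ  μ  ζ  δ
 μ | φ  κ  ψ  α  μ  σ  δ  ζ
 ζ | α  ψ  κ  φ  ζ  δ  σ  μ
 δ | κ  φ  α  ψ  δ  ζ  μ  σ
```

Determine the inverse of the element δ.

δ

First locate the identity: row σ matches the header, so σ is the identity.
Scan row δ for σ: δ*δ = σ. Hence δ^(-1) = δ.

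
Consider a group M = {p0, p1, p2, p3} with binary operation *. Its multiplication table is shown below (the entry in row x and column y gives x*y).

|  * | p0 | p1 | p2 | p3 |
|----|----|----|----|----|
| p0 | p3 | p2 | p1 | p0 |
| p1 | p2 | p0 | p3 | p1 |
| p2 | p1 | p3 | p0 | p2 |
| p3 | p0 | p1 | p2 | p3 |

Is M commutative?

Yes

Check whether the table is symmetric across its main diagonal.
Every entry (row x, col y) equals the entry (row y, col x), so M is abelian.
(In fact M ≅ the cyclic group Z_4.)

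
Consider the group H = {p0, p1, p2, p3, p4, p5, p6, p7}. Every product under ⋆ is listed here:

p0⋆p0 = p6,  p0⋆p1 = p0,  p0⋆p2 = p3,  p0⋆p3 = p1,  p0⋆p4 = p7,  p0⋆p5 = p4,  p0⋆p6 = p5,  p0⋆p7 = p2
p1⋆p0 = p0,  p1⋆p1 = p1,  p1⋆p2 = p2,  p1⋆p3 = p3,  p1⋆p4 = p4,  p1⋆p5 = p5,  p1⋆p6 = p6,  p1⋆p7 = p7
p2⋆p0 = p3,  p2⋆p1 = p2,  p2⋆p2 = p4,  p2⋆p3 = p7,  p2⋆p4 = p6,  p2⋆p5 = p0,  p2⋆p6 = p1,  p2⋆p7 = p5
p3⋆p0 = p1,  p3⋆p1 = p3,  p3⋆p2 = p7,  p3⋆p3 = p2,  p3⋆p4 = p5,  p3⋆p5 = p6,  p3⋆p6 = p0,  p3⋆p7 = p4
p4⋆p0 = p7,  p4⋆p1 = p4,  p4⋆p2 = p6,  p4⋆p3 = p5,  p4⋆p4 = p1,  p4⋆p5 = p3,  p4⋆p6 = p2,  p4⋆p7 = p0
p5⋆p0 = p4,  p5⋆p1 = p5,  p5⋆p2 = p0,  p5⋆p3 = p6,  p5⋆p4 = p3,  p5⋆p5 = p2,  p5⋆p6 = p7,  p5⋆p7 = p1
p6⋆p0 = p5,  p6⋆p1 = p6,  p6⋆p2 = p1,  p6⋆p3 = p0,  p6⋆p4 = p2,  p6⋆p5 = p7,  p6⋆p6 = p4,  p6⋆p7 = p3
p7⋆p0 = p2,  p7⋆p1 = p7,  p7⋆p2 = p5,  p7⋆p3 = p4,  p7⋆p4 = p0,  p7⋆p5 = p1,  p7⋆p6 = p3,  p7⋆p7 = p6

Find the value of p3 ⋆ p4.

p5

Read row p3, column p4: p3 ⋆ p4 = p5.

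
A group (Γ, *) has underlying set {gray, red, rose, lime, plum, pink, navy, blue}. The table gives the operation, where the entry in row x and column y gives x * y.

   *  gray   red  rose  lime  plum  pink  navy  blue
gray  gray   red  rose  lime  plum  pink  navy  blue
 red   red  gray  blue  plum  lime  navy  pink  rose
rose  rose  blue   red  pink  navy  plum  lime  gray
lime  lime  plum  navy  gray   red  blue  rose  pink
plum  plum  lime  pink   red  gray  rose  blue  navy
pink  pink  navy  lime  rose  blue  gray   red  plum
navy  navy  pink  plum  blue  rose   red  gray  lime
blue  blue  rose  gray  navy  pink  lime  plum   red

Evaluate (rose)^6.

red

rose^1 = rose
rose^2 = rose * rose = red
rose^3 = red * rose = blue
rose^4 = blue * rose = gray
rose^5 = gray * rose = rose
rose^6 = rose * rose = red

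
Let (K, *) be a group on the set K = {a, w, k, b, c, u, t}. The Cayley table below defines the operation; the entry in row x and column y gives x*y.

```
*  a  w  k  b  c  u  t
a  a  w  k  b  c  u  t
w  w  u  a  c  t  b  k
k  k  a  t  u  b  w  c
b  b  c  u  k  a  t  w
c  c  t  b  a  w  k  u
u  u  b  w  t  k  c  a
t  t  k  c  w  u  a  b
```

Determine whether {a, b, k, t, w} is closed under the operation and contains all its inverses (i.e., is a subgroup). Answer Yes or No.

No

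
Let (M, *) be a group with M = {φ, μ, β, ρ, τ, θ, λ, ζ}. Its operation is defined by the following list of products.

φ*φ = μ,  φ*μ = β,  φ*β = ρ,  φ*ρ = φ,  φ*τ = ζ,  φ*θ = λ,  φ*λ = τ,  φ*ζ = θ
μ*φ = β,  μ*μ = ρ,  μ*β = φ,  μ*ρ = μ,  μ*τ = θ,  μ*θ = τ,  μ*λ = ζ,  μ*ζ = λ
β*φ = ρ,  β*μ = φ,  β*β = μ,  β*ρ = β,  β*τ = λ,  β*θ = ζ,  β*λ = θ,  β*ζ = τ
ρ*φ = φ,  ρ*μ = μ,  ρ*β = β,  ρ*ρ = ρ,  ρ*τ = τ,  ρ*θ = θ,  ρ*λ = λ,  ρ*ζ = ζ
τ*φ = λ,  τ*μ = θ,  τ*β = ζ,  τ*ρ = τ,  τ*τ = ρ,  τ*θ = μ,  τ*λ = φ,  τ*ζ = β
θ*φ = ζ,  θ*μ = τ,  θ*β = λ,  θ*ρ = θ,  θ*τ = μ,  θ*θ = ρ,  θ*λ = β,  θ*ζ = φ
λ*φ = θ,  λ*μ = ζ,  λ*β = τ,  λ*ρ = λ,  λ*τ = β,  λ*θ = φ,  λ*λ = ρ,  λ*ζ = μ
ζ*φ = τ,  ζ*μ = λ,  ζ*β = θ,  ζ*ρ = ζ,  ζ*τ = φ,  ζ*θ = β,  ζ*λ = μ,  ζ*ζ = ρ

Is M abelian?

φ*τ = ζ but τ*φ = λ.
Since φ and τ do not commute, M is not abelian.

No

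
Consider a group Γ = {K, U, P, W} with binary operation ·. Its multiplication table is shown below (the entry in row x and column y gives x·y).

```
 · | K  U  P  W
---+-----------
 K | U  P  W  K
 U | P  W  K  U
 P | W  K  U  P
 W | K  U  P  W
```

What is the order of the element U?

2

The identity element is W (its row matches the header).
U^1 = U
U^2 = U·U = W
The first power of U equal to the identity is U^2, so ord(U) = 2.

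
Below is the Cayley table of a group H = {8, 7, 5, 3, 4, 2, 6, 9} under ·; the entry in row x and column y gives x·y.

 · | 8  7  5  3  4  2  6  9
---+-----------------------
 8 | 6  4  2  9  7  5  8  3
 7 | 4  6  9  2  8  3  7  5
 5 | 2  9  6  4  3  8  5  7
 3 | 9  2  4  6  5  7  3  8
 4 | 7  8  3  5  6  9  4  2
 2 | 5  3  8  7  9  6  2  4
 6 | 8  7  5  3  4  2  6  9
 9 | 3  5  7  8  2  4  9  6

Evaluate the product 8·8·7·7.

8·8 = 6
6·7 = 7
7·7 = 6

6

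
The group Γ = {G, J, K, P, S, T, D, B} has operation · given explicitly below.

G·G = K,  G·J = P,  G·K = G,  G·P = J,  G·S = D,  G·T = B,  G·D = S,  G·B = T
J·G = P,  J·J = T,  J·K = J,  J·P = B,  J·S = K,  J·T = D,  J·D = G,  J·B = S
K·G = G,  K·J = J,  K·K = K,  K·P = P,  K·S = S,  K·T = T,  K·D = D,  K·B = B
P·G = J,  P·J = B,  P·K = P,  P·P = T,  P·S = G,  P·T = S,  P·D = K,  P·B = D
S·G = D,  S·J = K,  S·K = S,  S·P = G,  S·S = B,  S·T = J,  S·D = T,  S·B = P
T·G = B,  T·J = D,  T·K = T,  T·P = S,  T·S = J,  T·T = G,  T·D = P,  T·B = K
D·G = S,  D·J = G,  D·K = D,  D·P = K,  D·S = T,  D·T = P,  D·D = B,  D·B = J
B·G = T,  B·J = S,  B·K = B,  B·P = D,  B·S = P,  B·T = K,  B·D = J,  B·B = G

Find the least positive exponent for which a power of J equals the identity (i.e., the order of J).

8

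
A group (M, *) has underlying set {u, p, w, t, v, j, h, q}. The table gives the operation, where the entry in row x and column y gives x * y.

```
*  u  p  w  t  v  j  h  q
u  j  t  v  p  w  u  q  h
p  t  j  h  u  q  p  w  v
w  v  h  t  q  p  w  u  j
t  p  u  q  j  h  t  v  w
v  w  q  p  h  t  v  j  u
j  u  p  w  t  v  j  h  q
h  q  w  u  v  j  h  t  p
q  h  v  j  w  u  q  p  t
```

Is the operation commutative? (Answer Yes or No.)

Yes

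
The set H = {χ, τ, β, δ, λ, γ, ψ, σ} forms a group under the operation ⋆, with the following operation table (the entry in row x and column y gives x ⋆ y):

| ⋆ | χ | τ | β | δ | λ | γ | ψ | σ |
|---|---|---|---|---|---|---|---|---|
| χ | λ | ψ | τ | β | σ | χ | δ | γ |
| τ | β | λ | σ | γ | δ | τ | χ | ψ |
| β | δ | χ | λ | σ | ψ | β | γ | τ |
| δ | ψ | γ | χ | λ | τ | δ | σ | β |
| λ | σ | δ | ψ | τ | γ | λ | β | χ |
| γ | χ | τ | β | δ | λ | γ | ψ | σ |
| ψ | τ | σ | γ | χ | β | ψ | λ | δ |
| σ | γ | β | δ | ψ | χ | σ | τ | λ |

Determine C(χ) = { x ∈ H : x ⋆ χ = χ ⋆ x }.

Compare row χ with column χ entry by entry.
λ ⋆ χ = σ = χ ⋆ λ, so λ commutes with χ.
δ ⋆ χ = ψ but χ ⋆ δ = β, so δ does not.
Collecting the elements that commute with χ: C(χ) = {γ, λ, σ, χ}.

{γ, λ, σ, χ}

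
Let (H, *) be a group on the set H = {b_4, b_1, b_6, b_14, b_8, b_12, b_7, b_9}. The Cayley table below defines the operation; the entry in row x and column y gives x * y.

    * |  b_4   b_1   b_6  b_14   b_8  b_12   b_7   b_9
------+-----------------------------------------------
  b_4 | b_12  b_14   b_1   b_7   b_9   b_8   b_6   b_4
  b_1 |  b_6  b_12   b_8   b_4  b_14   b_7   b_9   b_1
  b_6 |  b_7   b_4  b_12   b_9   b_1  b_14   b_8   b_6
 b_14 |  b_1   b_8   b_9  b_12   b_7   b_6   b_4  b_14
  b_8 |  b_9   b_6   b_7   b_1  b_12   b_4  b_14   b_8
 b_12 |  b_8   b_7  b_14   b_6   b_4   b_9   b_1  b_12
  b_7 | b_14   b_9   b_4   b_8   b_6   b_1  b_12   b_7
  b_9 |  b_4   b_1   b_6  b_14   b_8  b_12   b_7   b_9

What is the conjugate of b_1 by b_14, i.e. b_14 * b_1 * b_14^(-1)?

b_7

The identity is b_9. In row b_14, the entry b_9 sits in column b_6, so b_14^(-1) = b_6.
b_14 * b_1 = b_8
b_8 * b_6 = b_7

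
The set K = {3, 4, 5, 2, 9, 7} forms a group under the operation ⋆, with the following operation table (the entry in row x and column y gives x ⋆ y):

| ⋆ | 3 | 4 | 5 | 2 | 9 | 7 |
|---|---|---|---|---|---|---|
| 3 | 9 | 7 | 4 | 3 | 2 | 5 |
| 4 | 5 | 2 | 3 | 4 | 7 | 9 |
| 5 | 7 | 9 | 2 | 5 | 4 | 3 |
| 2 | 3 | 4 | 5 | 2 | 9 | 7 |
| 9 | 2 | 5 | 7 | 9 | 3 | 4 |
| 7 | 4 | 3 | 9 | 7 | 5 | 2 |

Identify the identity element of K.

The identity e satisfies e ⋆ x = x for all x, so its row in the table reproduces the column headers.
Row 2 reads: 3, 4, 5, 2, 9, 7 — exactly the header order. So 2 is the identity.

2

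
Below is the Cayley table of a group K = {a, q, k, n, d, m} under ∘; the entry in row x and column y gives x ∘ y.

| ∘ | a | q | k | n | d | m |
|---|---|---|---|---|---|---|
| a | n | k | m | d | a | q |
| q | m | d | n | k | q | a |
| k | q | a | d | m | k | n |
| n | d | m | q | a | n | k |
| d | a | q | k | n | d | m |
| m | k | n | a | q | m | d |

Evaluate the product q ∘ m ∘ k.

m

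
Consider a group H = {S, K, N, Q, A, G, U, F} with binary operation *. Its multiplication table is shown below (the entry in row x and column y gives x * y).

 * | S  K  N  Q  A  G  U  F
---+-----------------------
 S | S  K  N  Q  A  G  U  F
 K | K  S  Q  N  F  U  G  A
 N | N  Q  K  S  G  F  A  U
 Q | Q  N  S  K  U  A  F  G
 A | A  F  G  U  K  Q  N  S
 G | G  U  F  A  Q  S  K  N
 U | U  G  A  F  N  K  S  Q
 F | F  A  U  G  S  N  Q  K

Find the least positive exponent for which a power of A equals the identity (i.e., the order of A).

The identity element is S (its row matches the header).
A^1 = A
A^2 = A * A = K
A^3 = K * A = F
A^4 = F * A = S
The first power of A equal to the identity is A^4, so ord(A) = 4.

4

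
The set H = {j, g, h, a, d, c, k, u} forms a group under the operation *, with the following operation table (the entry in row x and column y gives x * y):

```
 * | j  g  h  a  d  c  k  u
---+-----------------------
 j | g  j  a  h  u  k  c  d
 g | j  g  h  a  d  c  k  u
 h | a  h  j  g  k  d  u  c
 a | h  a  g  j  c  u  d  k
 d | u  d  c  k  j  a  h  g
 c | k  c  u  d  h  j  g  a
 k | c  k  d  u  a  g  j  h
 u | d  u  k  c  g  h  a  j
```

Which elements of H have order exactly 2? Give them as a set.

{j}

Identity is g. Compute the order of each non-identity element by repeated multiplication:
  j: j → g  (order 2)
  h: h → j → a → g  (order 4)
  a: a → j → h → g  (order 4)
  d: d → j → u → g  (order 4)
  c: c → j → k → g  (order 4)
  k: k → j → c → g  (order 4)
  u: u → j → d → g  (order 4)
Elements of order 2: {j}.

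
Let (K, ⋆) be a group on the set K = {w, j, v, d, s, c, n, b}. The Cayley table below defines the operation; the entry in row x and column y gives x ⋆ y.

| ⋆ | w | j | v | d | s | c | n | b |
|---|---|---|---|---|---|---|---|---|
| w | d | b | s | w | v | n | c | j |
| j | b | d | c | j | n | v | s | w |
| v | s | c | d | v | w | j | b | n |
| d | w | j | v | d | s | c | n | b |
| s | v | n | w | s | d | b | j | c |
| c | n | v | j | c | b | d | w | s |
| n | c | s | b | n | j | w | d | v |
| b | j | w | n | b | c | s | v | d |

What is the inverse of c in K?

c

First locate the identity: row d matches the header, so d is the identity.
Scan row c for d: c ⋆ c = d. Hence c^(-1) = c.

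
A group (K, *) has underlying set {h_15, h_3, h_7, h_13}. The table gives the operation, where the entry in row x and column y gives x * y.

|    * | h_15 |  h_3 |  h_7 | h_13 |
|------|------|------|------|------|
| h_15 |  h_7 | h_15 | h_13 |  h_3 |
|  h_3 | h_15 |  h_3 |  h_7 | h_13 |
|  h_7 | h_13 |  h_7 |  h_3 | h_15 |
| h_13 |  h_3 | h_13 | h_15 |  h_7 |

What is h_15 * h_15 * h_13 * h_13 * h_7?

h_15 * h_15 = h_7
h_7 * h_13 = h_15
h_15 * h_13 = h_3
h_3 * h_7 = h_7
(Structurally, K here is isomorphic to the cyclic group Z_4.)

h_7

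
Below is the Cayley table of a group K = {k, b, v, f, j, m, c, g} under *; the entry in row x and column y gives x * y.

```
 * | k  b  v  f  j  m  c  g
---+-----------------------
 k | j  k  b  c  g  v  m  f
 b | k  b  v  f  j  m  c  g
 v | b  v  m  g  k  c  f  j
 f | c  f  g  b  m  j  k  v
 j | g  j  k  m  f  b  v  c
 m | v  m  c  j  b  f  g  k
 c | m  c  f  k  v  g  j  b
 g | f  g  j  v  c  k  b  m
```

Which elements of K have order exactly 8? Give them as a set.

Identity is b. Compute the order of each non-identity element by repeated multiplication:
  k: k → j → g → f → c → m → v → b  (order 8)
  v: v → m → c → f → g → j → k → b  (order 8)
  f: f → b  (order 2)
  j: j → f → m → b  (order 4)
  m: m → f → j → b  (order 4)
  c: c → j → v → f → k → m → g → b  (order 8)
  g: g → m → k → f → v → j → c → b  (order 8)
Elements of order 8: {c, g, k, v}.

{c, g, k, v}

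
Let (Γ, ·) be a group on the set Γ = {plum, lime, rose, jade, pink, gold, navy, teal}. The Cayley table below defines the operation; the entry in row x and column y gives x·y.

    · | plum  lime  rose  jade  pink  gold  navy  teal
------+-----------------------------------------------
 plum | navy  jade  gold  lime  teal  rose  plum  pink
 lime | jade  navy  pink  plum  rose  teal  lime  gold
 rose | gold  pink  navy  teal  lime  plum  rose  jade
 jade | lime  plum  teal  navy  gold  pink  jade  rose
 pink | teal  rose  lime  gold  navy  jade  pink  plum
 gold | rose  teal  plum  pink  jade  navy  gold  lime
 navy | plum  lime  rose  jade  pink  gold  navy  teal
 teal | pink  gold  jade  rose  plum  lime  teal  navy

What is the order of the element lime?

2

The identity element is navy (its row matches the header).
lime^1 = lime
lime^2 = lime·lime = navy
The first power of lime equal to the identity is lime^2, so ord(lime) = 2.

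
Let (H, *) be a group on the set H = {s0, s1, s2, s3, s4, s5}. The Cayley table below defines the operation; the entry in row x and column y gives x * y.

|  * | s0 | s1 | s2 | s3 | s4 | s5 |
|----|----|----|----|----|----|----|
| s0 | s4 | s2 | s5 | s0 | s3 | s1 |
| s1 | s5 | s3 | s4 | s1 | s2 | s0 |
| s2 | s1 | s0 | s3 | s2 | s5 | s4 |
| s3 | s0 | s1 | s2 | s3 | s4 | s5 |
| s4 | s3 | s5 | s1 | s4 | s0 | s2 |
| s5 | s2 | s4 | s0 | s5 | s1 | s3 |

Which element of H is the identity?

The identity e satisfies e * x = x for all x, so its row in the table reproduces the column headers.
Row s3 reads: s0, s1, s2, s3, s4, s5 — exactly the header order. So s3 is the identity.

s3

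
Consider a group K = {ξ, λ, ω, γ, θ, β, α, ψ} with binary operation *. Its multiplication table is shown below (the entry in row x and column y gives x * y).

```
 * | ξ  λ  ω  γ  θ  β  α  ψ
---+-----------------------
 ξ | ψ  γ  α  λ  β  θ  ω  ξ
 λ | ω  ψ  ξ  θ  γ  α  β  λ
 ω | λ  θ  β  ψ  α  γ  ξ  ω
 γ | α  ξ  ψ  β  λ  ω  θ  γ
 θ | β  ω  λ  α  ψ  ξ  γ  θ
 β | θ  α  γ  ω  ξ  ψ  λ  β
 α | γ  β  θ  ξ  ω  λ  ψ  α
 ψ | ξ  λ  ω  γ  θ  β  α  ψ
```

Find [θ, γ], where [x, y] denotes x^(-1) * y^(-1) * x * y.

β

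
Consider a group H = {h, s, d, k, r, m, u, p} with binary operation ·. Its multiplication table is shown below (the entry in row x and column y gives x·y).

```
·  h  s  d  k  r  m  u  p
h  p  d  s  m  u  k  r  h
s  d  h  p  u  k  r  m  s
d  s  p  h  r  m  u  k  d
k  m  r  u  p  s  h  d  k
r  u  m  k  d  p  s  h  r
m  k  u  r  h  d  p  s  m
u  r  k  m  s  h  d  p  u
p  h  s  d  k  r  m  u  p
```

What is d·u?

Read row d, column u: d·u = k.
(Structurally, H here is isomorphic to the dihedral group D_4.)

k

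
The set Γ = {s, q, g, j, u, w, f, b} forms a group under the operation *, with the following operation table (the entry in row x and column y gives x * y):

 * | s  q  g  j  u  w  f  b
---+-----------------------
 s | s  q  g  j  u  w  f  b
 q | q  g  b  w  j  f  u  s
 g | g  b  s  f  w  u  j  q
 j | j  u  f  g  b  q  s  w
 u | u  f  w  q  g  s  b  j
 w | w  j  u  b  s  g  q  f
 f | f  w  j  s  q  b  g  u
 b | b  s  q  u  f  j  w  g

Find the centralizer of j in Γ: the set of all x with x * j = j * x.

{f, g, j, s}

Compare row j with column j entry by entry.
g * j = f = j * g, so g commutes with j.
b * j = u but j * b = w, so b does not.
Collecting the elements that commute with j: C(j) = {f, g, j, s}.
(Structurally, Γ here is isomorphic to the quaternion group Q_8.)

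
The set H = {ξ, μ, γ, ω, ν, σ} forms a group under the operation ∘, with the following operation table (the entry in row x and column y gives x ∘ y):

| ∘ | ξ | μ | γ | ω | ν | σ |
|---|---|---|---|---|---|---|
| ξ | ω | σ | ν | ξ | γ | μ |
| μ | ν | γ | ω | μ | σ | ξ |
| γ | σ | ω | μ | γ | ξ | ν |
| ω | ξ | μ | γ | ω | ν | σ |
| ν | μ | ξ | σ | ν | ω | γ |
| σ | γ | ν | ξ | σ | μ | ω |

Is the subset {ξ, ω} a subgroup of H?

Yes

{ξ, ω} contains the identity ω.
Checking products: every product of two elements of {ξ, ω} (read from the table) lies in {ξ, ω}, so the set is closed.
In a finite group, a nonempty closed subset is a subgroup. So {ξ, ω} ≤ H.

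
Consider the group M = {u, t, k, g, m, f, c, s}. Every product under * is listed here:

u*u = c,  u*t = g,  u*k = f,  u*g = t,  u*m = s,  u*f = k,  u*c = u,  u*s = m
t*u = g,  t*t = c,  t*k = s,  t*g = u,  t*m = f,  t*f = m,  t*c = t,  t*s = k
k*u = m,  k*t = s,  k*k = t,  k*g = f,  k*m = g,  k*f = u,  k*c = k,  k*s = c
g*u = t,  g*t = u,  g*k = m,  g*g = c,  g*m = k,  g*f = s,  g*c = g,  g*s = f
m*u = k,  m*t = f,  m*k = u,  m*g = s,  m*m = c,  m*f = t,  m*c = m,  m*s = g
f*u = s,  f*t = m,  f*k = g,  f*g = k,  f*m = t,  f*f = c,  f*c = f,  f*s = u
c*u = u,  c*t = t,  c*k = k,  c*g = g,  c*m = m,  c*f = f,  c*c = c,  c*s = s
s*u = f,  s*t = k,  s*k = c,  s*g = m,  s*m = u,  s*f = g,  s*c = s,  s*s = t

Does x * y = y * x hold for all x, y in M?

s * m = u but m * s = g.
Since s and m do not commute, M is not abelian.

No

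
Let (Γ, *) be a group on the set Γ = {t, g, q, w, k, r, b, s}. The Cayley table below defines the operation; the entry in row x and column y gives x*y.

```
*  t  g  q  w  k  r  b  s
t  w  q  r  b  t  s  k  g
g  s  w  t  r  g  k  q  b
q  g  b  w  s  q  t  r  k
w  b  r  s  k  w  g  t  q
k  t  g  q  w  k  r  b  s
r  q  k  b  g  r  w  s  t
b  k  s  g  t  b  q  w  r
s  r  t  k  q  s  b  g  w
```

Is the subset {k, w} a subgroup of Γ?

{k, w} contains the identity k.
Checking products: every product of two elements of {k, w} (read from the table) lies in {k, w}, so the set is closed.
In a finite group, a nonempty closed subset is a subgroup. So {k, w} ≤ Γ.
(Structurally, Γ here is isomorphic to the quaternion group Q_8.)

Yes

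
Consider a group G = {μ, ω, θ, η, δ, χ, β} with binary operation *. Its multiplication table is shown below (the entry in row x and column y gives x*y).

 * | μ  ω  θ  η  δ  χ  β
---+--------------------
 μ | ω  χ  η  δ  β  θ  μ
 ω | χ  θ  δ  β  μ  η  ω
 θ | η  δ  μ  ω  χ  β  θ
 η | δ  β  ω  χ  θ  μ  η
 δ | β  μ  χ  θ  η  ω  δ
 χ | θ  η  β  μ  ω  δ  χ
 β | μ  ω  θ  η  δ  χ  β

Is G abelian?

Yes

Check whether the table is symmetric across its main diagonal.
Every entry (row x, col y) equals the entry (row y, col x), so G is abelian.
(In fact G ≅ the cyclic group Z_7.)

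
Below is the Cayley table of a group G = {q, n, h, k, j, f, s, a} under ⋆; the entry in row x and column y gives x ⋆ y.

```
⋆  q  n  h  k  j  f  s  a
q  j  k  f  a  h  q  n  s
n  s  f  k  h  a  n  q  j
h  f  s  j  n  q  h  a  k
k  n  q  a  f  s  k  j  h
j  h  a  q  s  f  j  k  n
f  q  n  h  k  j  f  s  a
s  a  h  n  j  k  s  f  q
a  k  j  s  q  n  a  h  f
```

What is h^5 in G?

h^1 = h
h^2 = h ⋆ h = j
h^3 = j ⋆ h = q
h^4 = q ⋆ h = f
h^5 = f ⋆ h = h
(Structurally, G here is isomorphic to the dihedral group D_4.)

h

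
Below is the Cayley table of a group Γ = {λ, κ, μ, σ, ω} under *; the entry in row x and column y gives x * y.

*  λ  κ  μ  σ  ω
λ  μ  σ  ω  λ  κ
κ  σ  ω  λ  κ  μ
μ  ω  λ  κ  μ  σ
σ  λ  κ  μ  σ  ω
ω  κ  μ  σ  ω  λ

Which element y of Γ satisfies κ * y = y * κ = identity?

λ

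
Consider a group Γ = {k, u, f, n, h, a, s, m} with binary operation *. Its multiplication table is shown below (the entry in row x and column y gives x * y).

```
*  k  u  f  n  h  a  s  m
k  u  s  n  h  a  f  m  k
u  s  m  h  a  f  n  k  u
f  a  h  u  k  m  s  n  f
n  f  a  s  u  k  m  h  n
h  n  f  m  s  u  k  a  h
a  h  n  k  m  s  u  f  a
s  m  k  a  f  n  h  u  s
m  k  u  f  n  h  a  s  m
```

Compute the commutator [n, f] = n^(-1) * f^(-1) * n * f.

Identity is m; from the table n^(-1) = a and f^(-1) = h.
a * h = s
s * n = f
f * f = u

u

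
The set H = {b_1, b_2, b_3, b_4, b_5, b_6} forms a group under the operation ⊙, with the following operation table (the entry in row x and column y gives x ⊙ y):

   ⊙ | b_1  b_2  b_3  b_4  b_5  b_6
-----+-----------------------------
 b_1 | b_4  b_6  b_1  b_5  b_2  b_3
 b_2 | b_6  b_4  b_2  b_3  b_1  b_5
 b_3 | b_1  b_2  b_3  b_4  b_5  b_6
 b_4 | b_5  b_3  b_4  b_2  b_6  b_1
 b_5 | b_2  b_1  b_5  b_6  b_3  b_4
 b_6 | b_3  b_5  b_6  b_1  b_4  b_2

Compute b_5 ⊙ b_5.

b_3

Read row b_5, column b_5: b_5 ⊙ b_5 = b_3.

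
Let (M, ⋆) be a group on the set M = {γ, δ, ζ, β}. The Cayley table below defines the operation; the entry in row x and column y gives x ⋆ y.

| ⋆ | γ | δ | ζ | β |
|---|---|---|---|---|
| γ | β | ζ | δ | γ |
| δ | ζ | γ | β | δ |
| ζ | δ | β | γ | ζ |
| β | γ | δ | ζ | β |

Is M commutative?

Yes

Check whether the table is symmetric across its main diagonal.
Every entry (row x, col y) equals the entry (row y, col x), so M is abelian.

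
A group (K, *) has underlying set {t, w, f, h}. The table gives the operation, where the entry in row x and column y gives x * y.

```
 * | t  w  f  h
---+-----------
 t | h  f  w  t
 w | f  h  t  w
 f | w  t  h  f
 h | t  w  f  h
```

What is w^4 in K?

w^1 = w
w^2 = w * w = h
w^3 = h * w = w
w^4 = w * w = h

h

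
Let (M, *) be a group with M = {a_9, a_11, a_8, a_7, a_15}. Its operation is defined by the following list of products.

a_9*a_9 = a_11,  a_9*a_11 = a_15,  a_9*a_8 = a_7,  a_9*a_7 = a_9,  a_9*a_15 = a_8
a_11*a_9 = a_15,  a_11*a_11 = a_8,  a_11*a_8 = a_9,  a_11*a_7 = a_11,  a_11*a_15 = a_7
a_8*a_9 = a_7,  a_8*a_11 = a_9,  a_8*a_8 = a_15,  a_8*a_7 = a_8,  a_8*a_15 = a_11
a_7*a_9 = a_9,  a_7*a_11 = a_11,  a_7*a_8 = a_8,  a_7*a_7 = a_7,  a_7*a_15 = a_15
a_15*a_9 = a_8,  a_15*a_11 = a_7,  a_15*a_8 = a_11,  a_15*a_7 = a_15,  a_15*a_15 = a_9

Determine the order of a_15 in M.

5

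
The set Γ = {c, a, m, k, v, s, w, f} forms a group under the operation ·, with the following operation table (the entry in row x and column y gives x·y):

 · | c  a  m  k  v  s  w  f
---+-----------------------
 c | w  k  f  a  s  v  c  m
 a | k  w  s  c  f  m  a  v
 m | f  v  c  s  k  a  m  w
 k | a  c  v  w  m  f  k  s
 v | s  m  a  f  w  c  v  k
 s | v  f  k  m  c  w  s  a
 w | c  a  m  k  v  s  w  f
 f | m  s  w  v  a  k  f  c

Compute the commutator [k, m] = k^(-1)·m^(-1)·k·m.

c

Identity is w; from the table k^(-1) = k and m^(-1) = f.
k·f = s
s·k = m
m·m = c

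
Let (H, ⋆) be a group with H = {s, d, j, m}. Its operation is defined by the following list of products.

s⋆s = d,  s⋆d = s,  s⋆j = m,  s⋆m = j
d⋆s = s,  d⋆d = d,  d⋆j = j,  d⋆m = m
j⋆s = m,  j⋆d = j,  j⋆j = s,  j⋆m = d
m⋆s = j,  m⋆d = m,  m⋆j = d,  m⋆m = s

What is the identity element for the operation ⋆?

d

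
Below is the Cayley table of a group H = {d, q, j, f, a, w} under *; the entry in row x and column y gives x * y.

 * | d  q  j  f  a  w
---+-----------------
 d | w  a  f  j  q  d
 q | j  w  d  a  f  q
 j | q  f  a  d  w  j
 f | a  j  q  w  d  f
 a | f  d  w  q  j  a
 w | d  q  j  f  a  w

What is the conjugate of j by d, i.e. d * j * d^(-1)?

a

The identity is w. In row d, the entry w sits in column d, so d^(-1) = d.
d * j = f
f * d = a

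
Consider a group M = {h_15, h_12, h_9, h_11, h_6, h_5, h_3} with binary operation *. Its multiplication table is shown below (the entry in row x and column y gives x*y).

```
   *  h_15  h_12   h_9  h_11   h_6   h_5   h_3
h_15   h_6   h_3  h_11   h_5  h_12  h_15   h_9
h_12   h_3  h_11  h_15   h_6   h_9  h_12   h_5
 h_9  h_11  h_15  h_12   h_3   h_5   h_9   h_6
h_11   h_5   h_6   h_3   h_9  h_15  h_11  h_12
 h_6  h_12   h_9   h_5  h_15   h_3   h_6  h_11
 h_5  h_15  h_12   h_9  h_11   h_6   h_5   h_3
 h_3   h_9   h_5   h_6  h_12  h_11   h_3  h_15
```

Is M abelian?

Check whether the table is symmetric across its main diagonal.
Every entry (row x, col y) equals the entry (row y, col x), so M is abelian.

Yes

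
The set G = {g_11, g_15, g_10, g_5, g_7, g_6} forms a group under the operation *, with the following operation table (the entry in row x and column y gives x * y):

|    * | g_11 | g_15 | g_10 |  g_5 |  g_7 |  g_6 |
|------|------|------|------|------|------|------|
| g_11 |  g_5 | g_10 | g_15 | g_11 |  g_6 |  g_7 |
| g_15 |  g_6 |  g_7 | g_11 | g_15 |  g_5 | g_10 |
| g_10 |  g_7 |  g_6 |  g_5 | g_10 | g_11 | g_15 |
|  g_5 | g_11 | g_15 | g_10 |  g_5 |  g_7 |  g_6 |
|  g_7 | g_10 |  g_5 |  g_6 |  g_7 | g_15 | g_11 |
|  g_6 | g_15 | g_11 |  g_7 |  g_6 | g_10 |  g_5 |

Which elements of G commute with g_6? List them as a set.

Compare row g_6 with column g_6 entry by entry.
g_11 * g_6 = g_7 but g_6 * g_11 = g_15, so g_11 does not.
Collecting the elements that commute with g_6: C(g_6) = {g_5, g_6}.

{g_5, g_6}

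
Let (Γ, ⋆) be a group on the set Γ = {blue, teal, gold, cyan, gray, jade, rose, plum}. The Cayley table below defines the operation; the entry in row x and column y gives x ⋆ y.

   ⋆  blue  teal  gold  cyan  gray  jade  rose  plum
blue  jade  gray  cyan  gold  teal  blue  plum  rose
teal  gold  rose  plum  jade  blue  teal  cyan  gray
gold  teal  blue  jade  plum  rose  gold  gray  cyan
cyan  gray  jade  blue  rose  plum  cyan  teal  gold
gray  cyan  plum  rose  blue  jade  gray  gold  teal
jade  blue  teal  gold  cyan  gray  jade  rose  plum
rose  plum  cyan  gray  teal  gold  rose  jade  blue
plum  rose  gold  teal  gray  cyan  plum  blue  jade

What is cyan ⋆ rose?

Read row cyan, column rose: cyan ⋆ rose = teal.

teal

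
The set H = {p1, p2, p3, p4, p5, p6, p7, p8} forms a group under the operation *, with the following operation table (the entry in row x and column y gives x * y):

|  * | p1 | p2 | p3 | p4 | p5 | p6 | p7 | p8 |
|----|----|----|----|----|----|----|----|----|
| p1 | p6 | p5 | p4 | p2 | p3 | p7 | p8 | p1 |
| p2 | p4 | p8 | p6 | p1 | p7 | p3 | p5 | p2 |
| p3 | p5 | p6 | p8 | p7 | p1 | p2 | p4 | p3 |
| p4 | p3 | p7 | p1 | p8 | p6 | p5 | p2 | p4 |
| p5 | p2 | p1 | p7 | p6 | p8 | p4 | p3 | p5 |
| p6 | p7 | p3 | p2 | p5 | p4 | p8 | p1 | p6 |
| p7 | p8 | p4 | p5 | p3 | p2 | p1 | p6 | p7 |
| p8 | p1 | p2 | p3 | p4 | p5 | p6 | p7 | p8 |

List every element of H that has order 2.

Identity is p8. Compute the order of each non-identity element by repeated multiplication:
  p1: p1 → p6 → p7 → p8  (order 4)
  p2: p2 → p8  (order 2)
  p3: p3 → p8  (order 2)
  p4: p4 → p8  (order 2)
  p5: p5 → p8  (order 2)
  p6: p6 → p8  (order 2)
  p7: p7 → p6 → p1 → p8  (order 4)
Elements of order 2: {p2, p3, p4, p5, p6}.

{p2, p3, p4, p5, p6}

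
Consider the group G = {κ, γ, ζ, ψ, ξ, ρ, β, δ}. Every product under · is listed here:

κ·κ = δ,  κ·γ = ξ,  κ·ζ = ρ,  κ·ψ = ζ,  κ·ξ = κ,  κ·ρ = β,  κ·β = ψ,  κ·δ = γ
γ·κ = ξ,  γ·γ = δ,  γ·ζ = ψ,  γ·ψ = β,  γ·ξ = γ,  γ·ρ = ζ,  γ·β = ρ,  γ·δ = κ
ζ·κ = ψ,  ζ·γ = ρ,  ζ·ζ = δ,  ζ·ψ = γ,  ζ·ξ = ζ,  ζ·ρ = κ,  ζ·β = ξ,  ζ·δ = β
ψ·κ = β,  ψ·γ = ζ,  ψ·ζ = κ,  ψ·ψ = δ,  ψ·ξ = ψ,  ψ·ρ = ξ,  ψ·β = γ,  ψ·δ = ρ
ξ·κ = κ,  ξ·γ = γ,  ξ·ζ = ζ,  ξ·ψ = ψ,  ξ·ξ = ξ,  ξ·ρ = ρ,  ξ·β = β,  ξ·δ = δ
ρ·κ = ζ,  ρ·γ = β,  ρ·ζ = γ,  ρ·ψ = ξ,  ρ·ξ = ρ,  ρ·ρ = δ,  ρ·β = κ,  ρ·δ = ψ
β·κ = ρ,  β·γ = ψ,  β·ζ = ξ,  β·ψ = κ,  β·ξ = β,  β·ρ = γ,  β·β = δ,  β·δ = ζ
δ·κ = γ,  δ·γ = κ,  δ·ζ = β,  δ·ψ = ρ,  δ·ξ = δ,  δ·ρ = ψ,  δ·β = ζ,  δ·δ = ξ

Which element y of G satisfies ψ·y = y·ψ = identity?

First locate the identity: row ξ matches the header, so ξ is the identity.
Scan row ψ for ξ: ψ·ρ = ξ. Hence ψ^(-1) = ρ.
(Structurally, G here is isomorphic to the quaternion group Q_8.)

ρ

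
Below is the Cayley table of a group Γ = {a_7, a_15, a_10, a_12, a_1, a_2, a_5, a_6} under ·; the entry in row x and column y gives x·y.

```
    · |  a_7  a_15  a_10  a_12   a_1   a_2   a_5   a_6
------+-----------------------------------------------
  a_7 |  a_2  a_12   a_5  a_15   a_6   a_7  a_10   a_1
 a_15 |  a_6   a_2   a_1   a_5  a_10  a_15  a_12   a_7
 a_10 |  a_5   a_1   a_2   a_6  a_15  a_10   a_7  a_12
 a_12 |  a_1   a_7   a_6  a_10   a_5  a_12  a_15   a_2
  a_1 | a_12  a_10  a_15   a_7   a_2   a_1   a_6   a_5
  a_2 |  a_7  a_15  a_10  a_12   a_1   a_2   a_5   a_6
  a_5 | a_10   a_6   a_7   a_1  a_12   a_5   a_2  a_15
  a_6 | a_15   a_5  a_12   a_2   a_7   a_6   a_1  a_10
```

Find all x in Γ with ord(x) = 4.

Identity is a_2. Compute the order of each non-identity element by repeated multiplication:
  a_7: a_7 → a_2  (order 2)
  a_15: a_15 → a_2  (order 2)
  a_10: a_10 → a_2  (order 2)
  a_12: a_12 → a_10 → a_6 → a_2  (order 4)
  a_1: a_1 → a_2  (order 2)
  a_5: a_5 → a_2  (order 2)
  a_6: a_6 → a_10 → a_12 → a_2  (order 4)
Elements of order 4: {a_12, a_6}.

{a_12, a_6}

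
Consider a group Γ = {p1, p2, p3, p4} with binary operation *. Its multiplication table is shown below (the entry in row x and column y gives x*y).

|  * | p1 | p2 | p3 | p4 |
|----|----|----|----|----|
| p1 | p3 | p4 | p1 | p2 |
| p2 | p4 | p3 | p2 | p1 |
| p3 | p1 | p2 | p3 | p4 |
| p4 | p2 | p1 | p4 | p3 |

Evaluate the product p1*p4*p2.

p1*p4 = p2
p2*p2 = p3

p3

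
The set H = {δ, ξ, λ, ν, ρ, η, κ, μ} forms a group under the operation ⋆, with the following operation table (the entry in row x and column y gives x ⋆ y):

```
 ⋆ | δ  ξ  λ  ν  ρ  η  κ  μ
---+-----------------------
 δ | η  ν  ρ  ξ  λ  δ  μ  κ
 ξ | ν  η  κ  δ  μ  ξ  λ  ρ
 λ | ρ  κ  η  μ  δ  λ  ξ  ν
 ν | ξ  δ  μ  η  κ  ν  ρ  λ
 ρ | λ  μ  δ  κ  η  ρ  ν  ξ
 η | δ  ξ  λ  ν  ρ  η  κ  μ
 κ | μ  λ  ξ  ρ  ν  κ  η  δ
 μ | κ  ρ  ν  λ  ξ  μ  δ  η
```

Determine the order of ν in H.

The identity element is η (its row matches the header).
ν^1 = ν
ν^2 = ν ⋆ ν = η
The first power of ν equal to the identity is ν^2, so ord(ν) = 2.
(Structurally, H here is isomorphic to the elementary abelian group (Z_2)^3.)

2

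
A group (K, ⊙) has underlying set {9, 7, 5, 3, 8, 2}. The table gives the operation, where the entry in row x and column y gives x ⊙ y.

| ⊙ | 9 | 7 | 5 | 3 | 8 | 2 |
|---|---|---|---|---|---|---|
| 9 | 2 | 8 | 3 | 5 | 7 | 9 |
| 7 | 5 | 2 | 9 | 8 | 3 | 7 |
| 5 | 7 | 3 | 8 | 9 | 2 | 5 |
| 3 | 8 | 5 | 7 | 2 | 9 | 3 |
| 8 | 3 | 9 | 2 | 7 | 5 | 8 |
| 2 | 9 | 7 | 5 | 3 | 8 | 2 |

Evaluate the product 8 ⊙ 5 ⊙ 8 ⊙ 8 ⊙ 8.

2

8 ⊙ 5 = 2
2 ⊙ 8 = 8
8 ⊙ 8 = 5
5 ⊙ 8 = 2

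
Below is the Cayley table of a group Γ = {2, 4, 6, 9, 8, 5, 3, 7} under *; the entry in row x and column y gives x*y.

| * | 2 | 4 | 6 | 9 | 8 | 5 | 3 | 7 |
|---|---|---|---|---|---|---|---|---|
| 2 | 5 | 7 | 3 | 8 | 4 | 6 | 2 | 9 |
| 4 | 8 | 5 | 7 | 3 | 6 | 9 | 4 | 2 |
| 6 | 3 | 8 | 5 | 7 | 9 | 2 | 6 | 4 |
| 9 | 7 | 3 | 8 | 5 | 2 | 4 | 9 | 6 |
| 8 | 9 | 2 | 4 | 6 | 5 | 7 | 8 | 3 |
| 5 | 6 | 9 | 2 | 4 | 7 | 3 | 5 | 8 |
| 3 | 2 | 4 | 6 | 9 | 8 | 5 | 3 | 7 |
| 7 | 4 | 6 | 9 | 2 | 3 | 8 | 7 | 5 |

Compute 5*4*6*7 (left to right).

5*4 = 9
9*6 = 8
8*7 = 3

3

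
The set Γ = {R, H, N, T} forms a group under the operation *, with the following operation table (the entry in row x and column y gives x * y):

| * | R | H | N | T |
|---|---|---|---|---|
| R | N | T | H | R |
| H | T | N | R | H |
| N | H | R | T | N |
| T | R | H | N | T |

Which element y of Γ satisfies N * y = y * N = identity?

First locate the identity: row T matches the header, so T is the identity.
Scan row N for T: N * N = T. Hence N^(-1) = N.

N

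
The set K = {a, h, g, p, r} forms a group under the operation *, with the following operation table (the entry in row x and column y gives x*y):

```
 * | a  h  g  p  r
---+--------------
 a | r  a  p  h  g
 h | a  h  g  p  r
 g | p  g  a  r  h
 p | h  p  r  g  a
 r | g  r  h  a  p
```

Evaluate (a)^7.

a^1 = a
a^2 = a*a = r
a^3 = r*a = g
a^4 = g*a = p
a^5 = p*a = h
a^6 = h*a = a
a^7 = a*a = r

r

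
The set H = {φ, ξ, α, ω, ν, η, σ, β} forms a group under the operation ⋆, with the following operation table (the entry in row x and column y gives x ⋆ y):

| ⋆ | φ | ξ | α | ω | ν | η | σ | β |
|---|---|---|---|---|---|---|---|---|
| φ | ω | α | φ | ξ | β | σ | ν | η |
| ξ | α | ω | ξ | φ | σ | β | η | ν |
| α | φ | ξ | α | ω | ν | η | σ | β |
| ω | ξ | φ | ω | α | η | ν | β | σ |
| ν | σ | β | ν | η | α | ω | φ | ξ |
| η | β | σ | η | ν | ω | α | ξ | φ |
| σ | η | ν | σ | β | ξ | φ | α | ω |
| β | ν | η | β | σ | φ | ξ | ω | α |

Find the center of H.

{α, ω}

An element z is central iff its row equals its column in the table.
For β: β ⋆ φ = ν ≠ η = φ ⋆ β, so β ∉ Z.
Checking each element this way leaves Z(H) = {α, ω}.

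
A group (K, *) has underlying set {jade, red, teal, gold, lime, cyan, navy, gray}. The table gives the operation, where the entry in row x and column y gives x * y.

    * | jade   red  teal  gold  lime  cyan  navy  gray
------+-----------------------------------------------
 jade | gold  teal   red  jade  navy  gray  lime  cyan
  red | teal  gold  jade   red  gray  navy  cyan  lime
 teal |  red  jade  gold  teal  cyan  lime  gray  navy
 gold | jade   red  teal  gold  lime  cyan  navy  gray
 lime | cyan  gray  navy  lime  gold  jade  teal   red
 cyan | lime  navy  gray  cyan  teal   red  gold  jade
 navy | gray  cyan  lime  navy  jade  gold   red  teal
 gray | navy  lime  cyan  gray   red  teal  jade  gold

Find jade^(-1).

First locate the identity: row gold matches the header, so gold is the identity.
Scan row jade for gold: jade * jade = gold. Hence jade^(-1) = jade.
(Structurally, K here is isomorphic to the dihedral group D_4.)

jade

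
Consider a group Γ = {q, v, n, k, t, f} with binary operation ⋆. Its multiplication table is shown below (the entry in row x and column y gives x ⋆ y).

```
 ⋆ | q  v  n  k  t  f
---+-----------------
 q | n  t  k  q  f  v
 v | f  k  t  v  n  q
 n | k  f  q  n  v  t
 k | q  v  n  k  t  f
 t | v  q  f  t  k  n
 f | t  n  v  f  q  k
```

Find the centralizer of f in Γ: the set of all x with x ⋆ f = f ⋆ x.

{f, k}

Compare row f with column f entry by entry.
n ⋆ f = t but f ⋆ n = v, so n does not.
Collecting the elements that commute with f: C(f) = {f, k}.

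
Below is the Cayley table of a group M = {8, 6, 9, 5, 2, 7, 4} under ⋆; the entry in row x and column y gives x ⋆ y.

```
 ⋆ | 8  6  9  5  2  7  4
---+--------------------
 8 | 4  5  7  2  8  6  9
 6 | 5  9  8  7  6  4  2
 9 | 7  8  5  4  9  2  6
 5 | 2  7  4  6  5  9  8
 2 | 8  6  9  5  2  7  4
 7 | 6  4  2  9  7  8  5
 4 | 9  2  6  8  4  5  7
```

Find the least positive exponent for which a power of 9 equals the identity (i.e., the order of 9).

7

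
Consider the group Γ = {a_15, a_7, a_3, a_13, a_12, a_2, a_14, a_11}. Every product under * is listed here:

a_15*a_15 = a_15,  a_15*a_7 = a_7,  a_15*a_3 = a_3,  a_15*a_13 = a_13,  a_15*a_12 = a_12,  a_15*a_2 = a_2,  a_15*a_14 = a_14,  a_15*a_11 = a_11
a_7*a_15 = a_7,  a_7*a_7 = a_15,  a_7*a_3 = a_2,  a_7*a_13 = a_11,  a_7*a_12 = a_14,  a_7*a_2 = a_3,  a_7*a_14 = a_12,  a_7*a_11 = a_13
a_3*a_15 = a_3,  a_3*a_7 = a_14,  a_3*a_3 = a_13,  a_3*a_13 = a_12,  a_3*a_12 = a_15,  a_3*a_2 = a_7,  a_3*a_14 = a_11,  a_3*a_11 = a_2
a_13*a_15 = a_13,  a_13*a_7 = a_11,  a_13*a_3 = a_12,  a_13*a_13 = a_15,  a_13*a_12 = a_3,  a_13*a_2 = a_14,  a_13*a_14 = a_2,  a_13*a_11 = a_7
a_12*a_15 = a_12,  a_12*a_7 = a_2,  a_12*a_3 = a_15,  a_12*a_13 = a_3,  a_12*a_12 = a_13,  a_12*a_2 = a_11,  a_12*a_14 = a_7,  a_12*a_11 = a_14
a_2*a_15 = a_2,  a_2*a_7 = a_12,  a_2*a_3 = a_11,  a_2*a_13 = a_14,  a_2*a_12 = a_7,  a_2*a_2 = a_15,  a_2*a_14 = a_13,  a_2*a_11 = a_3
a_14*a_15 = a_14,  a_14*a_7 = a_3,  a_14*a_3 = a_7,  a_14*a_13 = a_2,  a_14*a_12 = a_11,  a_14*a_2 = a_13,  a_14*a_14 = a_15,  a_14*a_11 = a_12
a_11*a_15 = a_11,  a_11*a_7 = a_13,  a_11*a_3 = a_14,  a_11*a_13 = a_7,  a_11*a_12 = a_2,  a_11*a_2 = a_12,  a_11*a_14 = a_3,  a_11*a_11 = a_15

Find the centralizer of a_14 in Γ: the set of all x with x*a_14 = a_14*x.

{a_13, a_14, a_15, a_2}

Compare row a_14 with column a_14 entry by entry.
a_2*a_14 = a_13 = a_14*a_2, so a_2 commutes with a_14.
a_11*a_14 = a_3 but a_14*a_11 = a_12, so a_11 does not.
Collecting the elements that commute with a_14: C(a_14) = {a_13, a_14, a_15, a_2}.
(Structurally, Γ here is isomorphic to the dihedral group D_4.)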